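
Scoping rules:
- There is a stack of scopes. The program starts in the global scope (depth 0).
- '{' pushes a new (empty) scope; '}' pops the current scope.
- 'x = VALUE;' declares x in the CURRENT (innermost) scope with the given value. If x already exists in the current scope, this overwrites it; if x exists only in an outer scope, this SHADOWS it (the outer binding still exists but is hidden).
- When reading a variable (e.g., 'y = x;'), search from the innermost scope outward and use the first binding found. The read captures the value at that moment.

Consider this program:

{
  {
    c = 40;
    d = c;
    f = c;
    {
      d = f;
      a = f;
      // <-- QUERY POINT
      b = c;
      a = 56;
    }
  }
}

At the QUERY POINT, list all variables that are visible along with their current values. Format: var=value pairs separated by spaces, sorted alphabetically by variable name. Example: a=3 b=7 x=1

Step 1: enter scope (depth=1)
Step 2: enter scope (depth=2)
Step 3: declare c=40 at depth 2
Step 4: declare d=(read c)=40 at depth 2
Step 5: declare f=(read c)=40 at depth 2
Step 6: enter scope (depth=3)
Step 7: declare d=(read f)=40 at depth 3
Step 8: declare a=(read f)=40 at depth 3
Visible at query point: a=40 c=40 d=40 f=40

Answer: a=40 c=40 d=40 f=40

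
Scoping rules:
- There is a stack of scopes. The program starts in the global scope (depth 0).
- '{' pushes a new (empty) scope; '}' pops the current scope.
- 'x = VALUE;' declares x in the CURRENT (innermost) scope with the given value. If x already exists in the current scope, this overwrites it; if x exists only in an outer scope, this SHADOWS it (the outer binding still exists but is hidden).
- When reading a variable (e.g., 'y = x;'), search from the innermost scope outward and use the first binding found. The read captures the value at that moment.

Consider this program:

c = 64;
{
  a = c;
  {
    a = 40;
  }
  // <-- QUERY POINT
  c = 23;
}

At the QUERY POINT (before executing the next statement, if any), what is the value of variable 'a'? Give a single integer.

Step 1: declare c=64 at depth 0
Step 2: enter scope (depth=1)
Step 3: declare a=(read c)=64 at depth 1
Step 4: enter scope (depth=2)
Step 5: declare a=40 at depth 2
Step 6: exit scope (depth=1)
Visible at query point: a=64 c=64

Answer: 64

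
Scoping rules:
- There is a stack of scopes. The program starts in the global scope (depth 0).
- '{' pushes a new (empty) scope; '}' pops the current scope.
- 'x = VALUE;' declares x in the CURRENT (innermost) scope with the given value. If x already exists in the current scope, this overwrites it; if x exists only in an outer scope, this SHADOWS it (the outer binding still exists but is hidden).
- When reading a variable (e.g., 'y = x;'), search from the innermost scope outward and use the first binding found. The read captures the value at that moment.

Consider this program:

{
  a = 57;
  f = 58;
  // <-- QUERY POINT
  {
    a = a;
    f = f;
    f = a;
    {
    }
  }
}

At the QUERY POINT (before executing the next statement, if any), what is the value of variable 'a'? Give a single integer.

Step 1: enter scope (depth=1)
Step 2: declare a=57 at depth 1
Step 3: declare f=58 at depth 1
Visible at query point: a=57 f=58

Answer: 57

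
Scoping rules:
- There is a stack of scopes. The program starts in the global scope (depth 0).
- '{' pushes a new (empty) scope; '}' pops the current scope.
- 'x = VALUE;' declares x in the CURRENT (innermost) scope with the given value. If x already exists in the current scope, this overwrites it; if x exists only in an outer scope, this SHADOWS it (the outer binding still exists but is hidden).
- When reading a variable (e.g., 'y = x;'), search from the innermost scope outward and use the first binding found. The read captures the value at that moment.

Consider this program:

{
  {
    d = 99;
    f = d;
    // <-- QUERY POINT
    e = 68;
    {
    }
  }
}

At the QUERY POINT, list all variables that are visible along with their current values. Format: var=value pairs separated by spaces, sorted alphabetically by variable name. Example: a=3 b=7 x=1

Step 1: enter scope (depth=1)
Step 2: enter scope (depth=2)
Step 3: declare d=99 at depth 2
Step 4: declare f=(read d)=99 at depth 2
Visible at query point: d=99 f=99

Answer: d=99 f=99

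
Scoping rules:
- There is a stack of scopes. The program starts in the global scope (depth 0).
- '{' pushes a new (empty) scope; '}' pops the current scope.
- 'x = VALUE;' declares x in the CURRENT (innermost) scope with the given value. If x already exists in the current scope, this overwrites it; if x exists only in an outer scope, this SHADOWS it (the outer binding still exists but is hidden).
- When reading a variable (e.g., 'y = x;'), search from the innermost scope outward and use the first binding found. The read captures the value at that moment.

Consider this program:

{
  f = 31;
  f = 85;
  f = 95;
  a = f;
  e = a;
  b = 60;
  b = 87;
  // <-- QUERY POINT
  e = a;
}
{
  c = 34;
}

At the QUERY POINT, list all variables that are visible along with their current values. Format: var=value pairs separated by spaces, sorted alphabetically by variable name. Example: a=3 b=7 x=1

Answer: a=95 b=87 e=95 f=95

Derivation:
Step 1: enter scope (depth=1)
Step 2: declare f=31 at depth 1
Step 3: declare f=85 at depth 1
Step 4: declare f=95 at depth 1
Step 5: declare a=(read f)=95 at depth 1
Step 6: declare e=(read a)=95 at depth 1
Step 7: declare b=60 at depth 1
Step 8: declare b=87 at depth 1
Visible at query point: a=95 b=87 e=95 f=95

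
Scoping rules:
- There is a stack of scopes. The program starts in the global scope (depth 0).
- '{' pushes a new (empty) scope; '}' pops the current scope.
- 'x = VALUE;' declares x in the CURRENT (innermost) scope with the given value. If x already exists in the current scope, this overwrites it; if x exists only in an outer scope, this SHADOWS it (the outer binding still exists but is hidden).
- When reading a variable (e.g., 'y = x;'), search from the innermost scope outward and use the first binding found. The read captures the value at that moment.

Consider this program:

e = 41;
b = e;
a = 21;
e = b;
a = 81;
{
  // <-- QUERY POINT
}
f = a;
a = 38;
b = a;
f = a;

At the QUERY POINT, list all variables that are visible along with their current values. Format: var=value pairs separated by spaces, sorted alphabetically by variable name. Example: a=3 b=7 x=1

Step 1: declare e=41 at depth 0
Step 2: declare b=(read e)=41 at depth 0
Step 3: declare a=21 at depth 0
Step 4: declare e=(read b)=41 at depth 0
Step 5: declare a=81 at depth 0
Step 6: enter scope (depth=1)
Visible at query point: a=81 b=41 e=41

Answer: a=81 b=41 e=41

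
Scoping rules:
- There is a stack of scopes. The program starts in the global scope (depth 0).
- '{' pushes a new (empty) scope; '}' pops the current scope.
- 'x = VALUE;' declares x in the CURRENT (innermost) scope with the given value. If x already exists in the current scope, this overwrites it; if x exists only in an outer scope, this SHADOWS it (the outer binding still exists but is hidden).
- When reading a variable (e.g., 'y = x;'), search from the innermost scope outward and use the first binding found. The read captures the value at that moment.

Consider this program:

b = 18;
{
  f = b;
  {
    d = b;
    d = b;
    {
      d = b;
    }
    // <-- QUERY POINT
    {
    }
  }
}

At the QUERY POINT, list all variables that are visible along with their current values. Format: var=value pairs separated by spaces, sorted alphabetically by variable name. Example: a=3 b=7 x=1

Step 1: declare b=18 at depth 0
Step 2: enter scope (depth=1)
Step 3: declare f=(read b)=18 at depth 1
Step 4: enter scope (depth=2)
Step 5: declare d=(read b)=18 at depth 2
Step 6: declare d=(read b)=18 at depth 2
Step 7: enter scope (depth=3)
Step 8: declare d=(read b)=18 at depth 3
Step 9: exit scope (depth=2)
Visible at query point: b=18 d=18 f=18

Answer: b=18 d=18 f=18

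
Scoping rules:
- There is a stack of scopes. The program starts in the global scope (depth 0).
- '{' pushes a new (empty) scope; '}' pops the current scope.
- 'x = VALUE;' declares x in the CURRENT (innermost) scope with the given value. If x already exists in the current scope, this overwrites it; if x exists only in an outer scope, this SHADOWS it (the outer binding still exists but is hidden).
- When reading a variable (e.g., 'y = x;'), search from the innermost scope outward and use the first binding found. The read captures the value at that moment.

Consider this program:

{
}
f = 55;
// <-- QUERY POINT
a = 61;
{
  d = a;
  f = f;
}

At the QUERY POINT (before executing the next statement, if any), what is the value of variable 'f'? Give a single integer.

Answer: 55

Derivation:
Step 1: enter scope (depth=1)
Step 2: exit scope (depth=0)
Step 3: declare f=55 at depth 0
Visible at query point: f=55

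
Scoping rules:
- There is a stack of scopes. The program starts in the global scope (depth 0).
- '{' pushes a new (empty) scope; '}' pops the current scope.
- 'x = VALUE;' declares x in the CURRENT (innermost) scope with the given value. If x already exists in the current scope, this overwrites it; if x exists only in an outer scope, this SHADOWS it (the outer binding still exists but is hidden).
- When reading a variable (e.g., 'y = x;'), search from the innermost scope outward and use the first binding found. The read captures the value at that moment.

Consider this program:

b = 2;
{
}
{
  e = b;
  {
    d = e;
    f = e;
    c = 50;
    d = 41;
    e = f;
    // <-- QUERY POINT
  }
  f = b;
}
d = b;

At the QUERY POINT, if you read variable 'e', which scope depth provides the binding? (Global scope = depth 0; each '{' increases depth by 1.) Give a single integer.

Answer: 2

Derivation:
Step 1: declare b=2 at depth 0
Step 2: enter scope (depth=1)
Step 3: exit scope (depth=0)
Step 4: enter scope (depth=1)
Step 5: declare e=(read b)=2 at depth 1
Step 6: enter scope (depth=2)
Step 7: declare d=(read e)=2 at depth 2
Step 8: declare f=(read e)=2 at depth 2
Step 9: declare c=50 at depth 2
Step 10: declare d=41 at depth 2
Step 11: declare e=(read f)=2 at depth 2
Visible at query point: b=2 c=50 d=41 e=2 f=2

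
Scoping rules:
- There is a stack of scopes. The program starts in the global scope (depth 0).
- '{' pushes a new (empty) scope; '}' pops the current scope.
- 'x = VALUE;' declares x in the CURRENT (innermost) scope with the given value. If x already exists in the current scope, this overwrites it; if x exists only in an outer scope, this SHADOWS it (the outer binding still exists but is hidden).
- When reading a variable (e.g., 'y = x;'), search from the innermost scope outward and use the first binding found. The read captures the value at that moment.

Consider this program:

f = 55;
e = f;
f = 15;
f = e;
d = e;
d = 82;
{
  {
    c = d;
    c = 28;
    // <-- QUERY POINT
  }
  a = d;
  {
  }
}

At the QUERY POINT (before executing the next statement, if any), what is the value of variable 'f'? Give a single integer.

Step 1: declare f=55 at depth 0
Step 2: declare e=(read f)=55 at depth 0
Step 3: declare f=15 at depth 0
Step 4: declare f=(read e)=55 at depth 0
Step 5: declare d=(read e)=55 at depth 0
Step 6: declare d=82 at depth 0
Step 7: enter scope (depth=1)
Step 8: enter scope (depth=2)
Step 9: declare c=(read d)=82 at depth 2
Step 10: declare c=28 at depth 2
Visible at query point: c=28 d=82 e=55 f=55

Answer: 55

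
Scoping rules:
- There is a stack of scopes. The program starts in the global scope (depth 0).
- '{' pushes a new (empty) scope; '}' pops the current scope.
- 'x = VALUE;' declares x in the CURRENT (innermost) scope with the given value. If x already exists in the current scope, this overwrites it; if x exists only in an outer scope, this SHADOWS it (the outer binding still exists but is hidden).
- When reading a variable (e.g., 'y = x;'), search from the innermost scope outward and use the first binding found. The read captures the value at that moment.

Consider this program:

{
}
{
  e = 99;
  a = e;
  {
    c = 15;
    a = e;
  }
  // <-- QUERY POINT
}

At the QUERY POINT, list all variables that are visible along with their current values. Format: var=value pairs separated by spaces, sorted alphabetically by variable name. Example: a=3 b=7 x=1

Step 1: enter scope (depth=1)
Step 2: exit scope (depth=0)
Step 3: enter scope (depth=1)
Step 4: declare e=99 at depth 1
Step 5: declare a=(read e)=99 at depth 1
Step 6: enter scope (depth=2)
Step 7: declare c=15 at depth 2
Step 8: declare a=(read e)=99 at depth 2
Step 9: exit scope (depth=1)
Visible at query point: a=99 e=99

Answer: a=99 e=99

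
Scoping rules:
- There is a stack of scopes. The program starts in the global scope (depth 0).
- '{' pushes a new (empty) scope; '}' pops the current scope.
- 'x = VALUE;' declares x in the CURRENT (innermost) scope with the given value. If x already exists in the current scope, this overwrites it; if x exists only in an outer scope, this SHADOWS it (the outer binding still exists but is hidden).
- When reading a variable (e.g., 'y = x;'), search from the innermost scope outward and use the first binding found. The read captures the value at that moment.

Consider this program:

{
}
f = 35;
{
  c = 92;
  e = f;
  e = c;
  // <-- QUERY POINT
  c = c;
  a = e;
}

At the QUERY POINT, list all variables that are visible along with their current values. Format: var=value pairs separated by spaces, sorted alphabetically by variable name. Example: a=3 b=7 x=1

Step 1: enter scope (depth=1)
Step 2: exit scope (depth=0)
Step 3: declare f=35 at depth 0
Step 4: enter scope (depth=1)
Step 5: declare c=92 at depth 1
Step 6: declare e=(read f)=35 at depth 1
Step 7: declare e=(read c)=92 at depth 1
Visible at query point: c=92 e=92 f=35

Answer: c=92 e=92 f=35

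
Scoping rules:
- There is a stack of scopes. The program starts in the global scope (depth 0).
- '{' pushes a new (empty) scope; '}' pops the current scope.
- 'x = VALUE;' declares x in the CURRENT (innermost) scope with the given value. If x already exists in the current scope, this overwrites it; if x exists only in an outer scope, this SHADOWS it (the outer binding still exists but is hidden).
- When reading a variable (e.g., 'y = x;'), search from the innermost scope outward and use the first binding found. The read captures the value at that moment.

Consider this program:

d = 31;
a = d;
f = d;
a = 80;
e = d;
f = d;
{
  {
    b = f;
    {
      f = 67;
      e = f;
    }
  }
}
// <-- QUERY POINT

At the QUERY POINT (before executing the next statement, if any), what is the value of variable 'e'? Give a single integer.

Step 1: declare d=31 at depth 0
Step 2: declare a=(read d)=31 at depth 0
Step 3: declare f=(read d)=31 at depth 0
Step 4: declare a=80 at depth 0
Step 5: declare e=(read d)=31 at depth 0
Step 6: declare f=(read d)=31 at depth 0
Step 7: enter scope (depth=1)
Step 8: enter scope (depth=2)
Step 9: declare b=(read f)=31 at depth 2
Step 10: enter scope (depth=3)
Step 11: declare f=67 at depth 3
Step 12: declare e=(read f)=67 at depth 3
Step 13: exit scope (depth=2)
Step 14: exit scope (depth=1)
Step 15: exit scope (depth=0)
Visible at query point: a=80 d=31 e=31 f=31

Answer: 31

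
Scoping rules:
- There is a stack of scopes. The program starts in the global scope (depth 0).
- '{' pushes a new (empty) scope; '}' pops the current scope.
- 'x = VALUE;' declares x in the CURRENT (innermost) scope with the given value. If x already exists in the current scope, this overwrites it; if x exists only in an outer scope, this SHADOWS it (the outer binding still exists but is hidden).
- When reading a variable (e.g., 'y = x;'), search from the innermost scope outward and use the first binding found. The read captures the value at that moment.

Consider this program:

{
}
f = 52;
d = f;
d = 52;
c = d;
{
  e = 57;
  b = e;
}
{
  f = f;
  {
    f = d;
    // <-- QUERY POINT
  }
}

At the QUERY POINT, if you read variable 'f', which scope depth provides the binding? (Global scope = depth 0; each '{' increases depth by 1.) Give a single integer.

Step 1: enter scope (depth=1)
Step 2: exit scope (depth=0)
Step 3: declare f=52 at depth 0
Step 4: declare d=(read f)=52 at depth 0
Step 5: declare d=52 at depth 0
Step 6: declare c=(read d)=52 at depth 0
Step 7: enter scope (depth=1)
Step 8: declare e=57 at depth 1
Step 9: declare b=(read e)=57 at depth 1
Step 10: exit scope (depth=0)
Step 11: enter scope (depth=1)
Step 12: declare f=(read f)=52 at depth 1
Step 13: enter scope (depth=2)
Step 14: declare f=(read d)=52 at depth 2
Visible at query point: c=52 d=52 f=52

Answer: 2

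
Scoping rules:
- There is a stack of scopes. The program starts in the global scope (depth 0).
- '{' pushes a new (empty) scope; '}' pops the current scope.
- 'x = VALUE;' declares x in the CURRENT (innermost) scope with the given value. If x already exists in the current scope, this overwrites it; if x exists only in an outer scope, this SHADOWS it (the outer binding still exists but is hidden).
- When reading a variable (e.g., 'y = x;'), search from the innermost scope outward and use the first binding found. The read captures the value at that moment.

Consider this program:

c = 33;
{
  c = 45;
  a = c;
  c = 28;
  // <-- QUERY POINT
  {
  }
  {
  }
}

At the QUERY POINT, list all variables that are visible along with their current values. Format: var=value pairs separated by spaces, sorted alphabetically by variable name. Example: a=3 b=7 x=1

Answer: a=45 c=28

Derivation:
Step 1: declare c=33 at depth 0
Step 2: enter scope (depth=1)
Step 3: declare c=45 at depth 1
Step 4: declare a=(read c)=45 at depth 1
Step 5: declare c=28 at depth 1
Visible at query point: a=45 c=28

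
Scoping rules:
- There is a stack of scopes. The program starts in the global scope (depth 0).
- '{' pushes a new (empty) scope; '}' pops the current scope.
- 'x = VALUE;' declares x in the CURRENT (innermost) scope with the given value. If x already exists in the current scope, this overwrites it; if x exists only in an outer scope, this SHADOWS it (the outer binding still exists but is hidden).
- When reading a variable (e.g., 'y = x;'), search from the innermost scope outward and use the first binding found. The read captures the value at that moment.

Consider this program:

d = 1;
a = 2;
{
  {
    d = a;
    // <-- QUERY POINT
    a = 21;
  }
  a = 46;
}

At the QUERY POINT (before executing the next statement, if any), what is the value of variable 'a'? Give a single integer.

Step 1: declare d=1 at depth 0
Step 2: declare a=2 at depth 0
Step 3: enter scope (depth=1)
Step 4: enter scope (depth=2)
Step 5: declare d=(read a)=2 at depth 2
Visible at query point: a=2 d=2

Answer: 2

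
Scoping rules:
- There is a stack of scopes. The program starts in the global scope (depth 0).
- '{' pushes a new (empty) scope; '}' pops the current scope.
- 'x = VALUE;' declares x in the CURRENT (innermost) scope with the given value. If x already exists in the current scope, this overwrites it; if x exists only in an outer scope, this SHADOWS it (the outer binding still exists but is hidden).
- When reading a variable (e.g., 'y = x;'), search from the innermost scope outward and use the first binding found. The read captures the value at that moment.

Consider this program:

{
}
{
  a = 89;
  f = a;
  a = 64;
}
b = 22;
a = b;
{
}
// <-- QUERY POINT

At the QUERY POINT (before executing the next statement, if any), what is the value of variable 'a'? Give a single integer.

Answer: 22

Derivation:
Step 1: enter scope (depth=1)
Step 2: exit scope (depth=0)
Step 3: enter scope (depth=1)
Step 4: declare a=89 at depth 1
Step 5: declare f=(read a)=89 at depth 1
Step 6: declare a=64 at depth 1
Step 7: exit scope (depth=0)
Step 8: declare b=22 at depth 0
Step 9: declare a=(read b)=22 at depth 0
Step 10: enter scope (depth=1)
Step 11: exit scope (depth=0)
Visible at query point: a=22 b=22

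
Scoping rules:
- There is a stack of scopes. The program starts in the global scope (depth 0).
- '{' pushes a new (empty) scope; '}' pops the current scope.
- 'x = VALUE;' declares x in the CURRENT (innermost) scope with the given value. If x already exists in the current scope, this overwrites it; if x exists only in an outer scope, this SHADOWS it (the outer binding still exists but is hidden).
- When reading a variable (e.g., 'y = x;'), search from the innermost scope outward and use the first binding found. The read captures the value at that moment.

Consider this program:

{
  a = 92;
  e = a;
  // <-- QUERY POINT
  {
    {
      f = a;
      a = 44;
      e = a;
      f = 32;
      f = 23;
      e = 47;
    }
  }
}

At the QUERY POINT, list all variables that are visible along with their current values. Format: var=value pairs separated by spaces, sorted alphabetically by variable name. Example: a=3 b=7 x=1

Step 1: enter scope (depth=1)
Step 2: declare a=92 at depth 1
Step 3: declare e=(read a)=92 at depth 1
Visible at query point: a=92 e=92

Answer: a=92 e=92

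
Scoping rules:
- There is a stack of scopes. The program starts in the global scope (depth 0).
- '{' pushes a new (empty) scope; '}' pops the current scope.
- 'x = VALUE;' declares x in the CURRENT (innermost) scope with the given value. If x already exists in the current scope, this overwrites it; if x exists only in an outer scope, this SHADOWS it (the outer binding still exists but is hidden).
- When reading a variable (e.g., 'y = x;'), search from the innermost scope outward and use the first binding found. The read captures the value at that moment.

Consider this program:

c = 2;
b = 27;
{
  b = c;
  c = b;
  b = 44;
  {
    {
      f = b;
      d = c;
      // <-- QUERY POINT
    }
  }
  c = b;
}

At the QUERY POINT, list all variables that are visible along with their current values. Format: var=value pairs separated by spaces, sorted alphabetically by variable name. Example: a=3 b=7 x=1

Step 1: declare c=2 at depth 0
Step 2: declare b=27 at depth 0
Step 3: enter scope (depth=1)
Step 4: declare b=(read c)=2 at depth 1
Step 5: declare c=(read b)=2 at depth 1
Step 6: declare b=44 at depth 1
Step 7: enter scope (depth=2)
Step 8: enter scope (depth=3)
Step 9: declare f=(read b)=44 at depth 3
Step 10: declare d=(read c)=2 at depth 3
Visible at query point: b=44 c=2 d=2 f=44

Answer: b=44 c=2 d=2 f=44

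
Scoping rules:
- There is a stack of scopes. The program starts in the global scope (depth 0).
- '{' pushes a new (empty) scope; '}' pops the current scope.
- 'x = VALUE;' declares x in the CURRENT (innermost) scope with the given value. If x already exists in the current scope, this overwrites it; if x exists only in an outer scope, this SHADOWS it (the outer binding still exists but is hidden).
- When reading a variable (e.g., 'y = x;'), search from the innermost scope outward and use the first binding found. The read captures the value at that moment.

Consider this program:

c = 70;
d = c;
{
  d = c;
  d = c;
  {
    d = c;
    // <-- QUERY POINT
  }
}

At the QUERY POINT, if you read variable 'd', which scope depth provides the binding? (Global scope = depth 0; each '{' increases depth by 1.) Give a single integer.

Step 1: declare c=70 at depth 0
Step 2: declare d=(read c)=70 at depth 0
Step 3: enter scope (depth=1)
Step 4: declare d=(read c)=70 at depth 1
Step 5: declare d=(read c)=70 at depth 1
Step 6: enter scope (depth=2)
Step 7: declare d=(read c)=70 at depth 2
Visible at query point: c=70 d=70

Answer: 2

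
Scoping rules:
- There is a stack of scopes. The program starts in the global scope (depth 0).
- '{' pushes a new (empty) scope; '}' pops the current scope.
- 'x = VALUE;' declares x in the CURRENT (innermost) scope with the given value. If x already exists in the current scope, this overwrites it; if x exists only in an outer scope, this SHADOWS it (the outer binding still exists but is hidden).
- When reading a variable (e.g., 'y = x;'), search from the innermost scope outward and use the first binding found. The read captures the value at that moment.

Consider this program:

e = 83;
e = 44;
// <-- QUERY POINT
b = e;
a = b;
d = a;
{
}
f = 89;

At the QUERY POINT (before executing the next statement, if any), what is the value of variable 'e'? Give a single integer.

Step 1: declare e=83 at depth 0
Step 2: declare e=44 at depth 0
Visible at query point: e=44

Answer: 44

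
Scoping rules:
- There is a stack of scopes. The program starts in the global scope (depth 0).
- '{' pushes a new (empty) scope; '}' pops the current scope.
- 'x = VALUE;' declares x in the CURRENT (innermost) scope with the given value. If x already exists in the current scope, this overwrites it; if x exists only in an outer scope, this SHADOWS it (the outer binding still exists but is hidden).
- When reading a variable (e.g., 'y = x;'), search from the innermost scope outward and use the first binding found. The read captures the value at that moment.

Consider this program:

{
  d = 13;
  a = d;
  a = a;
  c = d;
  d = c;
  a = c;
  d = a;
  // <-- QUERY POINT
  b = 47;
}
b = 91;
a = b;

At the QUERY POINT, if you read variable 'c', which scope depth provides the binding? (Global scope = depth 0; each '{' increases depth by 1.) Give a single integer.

Answer: 1

Derivation:
Step 1: enter scope (depth=1)
Step 2: declare d=13 at depth 1
Step 3: declare a=(read d)=13 at depth 1
Step 4: declare a=(read a)=13 at depth 1
Step 5: declare c=(read d)=13 at depth 1
Step 6: declare d=(read c)=13 at depth 1
Step 7: declare a=(read c)=13 at depth 1
Step 8: declare d=(read a)=13 at depth 1
Visible at query point: a=13 c=13 d=13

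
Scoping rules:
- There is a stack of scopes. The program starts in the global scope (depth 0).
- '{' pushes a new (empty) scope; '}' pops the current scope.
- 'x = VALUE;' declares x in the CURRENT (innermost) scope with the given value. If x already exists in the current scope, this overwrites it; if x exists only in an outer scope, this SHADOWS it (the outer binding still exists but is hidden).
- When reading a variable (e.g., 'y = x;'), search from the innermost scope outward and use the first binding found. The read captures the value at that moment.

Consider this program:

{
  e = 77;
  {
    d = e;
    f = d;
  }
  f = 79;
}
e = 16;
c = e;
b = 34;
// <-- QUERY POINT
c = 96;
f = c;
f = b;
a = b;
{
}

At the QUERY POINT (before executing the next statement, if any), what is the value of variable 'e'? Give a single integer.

Step 1: enter scope (depth=1)
Step 2: declare e=77 at depth 1
Step 3: enter scope (depth=2)
Step 4: declare d=(read e)=77 at depth 2
Step 5: declare f=(read d)=77 at depth 2
Step 6: exit scope (depth=1)
Step 7: declare f=79 at depth 1
Step 8: exit scope (depth=0)
Step 9: declare e=16 at depth 0
Step 10: declare c=(read e)=16 at depth 0
Step 11: declare b=34 at depth 0
Visible at query point: b=34 c=16 e=16

Answer: 16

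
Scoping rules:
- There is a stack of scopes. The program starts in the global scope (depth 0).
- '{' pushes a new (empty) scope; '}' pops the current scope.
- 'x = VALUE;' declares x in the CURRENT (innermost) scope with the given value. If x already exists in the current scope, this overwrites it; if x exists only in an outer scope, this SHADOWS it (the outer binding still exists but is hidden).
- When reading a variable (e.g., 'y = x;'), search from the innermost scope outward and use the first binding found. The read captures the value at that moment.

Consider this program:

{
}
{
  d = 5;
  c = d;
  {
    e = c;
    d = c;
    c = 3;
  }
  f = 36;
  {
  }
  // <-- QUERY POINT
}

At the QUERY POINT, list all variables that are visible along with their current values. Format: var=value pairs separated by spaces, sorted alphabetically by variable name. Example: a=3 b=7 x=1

Step 1: enter scope (depth=1)
Step 2: exit scope (depth=0)
Step 3: enter scope (depth=1)
Step 4: declare d=5 at depth 1
Step 5: declare c=(read d)=5 at depth 1
Step 6: enter scope (depth=2)
Step 7: declare e=(read c)=5 at depth 2
Step 8: declare d=(read c)=5 at depth 2
Step 9: declare c=3 at depth 2
Step 10: exit scope (depth=1)
Step 11: declare f=36 at depth 1
Step 12: enter scope (depth=2)
Step 13: exit scope (depth=1)
Visible at query point: c=5 d=5 f=36

Answer: c=5 d=5 f=36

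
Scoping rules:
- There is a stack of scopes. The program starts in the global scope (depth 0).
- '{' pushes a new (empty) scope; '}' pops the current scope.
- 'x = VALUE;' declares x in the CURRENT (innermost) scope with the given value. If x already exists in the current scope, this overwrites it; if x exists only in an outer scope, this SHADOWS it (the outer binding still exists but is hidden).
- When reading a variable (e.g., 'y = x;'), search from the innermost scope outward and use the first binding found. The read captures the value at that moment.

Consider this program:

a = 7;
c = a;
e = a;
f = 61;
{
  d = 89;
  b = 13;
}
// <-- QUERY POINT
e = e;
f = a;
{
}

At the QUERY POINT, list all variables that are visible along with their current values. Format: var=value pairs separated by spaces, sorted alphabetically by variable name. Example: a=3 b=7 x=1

Answer: a=7 c=7 e=7 f=61

Derivation:
Step 1: declare a=7 at depth 0
Step 2: declare c=(read a)=7 at depth 0
Step 3: declare e=(read a)=7 at depth 0
Step 4: declare f=61 at depth 0
Step 5: enter scope (depth=1)
Step 6: declare d=89 at depth 1
Step 7: declare b=13 at depth 1
Step 8: exit scope (depth=0)
Visible at query point: a=7 c=7 e=7 f=61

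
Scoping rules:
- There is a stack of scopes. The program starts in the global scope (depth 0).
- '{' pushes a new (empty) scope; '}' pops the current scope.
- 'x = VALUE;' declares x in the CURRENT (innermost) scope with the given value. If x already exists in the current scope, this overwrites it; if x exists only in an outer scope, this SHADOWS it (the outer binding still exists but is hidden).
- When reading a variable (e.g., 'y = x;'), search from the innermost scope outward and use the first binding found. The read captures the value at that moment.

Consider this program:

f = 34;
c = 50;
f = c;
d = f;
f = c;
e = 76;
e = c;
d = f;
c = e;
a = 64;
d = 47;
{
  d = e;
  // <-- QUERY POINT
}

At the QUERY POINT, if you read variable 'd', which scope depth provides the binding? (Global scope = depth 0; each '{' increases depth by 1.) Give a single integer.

Answer: 1

Derivation:
Step 1: declare f=34 at depth 0
Step 2: declare c=50 at depth 0
Step 3: declare f=(read c)=50 at depth 0
Step 4: declare d=(read f)=50 at depth 0
Step 5: declare f=(read c)=50 at depth 0
Step 6: declare e=76 at depth 0
Step 7: declare e=(read c)=50 at depth 0
Step 8: declare d=(read f)=50 at depth 0
Step 9: declare c=(read e)=50 at depth 0
Step 10: declare a=64 at depth 0
Step 11: declare d=47 at depth 0
Step 12: enter scope (depth=1)
Step 13: declare d=(read e)=50 at depth 1
Visible at query point: a=64 c=50 d=50 e=50 f=50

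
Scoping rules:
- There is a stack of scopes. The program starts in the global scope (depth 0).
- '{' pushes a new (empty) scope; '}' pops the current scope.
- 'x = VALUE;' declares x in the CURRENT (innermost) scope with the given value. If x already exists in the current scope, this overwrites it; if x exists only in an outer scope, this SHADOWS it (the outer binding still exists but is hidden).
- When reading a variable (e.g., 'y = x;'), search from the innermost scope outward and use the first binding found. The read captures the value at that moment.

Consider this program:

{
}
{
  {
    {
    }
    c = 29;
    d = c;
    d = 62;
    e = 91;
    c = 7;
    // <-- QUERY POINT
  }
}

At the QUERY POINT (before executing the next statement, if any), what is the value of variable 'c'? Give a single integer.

Step 1: enter scope (depth=1)
Step 2: exit scope (depth=0)
Step 3: enter scope (depth=1)
Step 4: enter scope (depth=2)
Step 5: enter scope (depth=3)
Step 6: exit scope (depth=2)
Step 7: declare c=29 at depth 2
Step 8: declare d=(read c)=29 at depth 2
Step 9: declare d=62 at depth 2
Step 10: declare e=91 at depth 2
Step 11: declare c=7 at depth 2
Visible at query point: c=7 d=62 e=91

Answer: 7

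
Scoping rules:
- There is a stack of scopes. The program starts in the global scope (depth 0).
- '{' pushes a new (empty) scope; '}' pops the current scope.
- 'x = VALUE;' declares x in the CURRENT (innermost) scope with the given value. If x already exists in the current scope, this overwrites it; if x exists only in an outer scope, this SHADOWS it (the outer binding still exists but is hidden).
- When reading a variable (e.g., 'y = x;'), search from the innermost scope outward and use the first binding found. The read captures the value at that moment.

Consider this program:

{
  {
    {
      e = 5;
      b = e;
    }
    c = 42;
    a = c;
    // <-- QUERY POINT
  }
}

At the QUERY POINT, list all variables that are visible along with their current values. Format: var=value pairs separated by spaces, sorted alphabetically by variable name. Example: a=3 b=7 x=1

Step 1: enter scope (depth=1)
Step 2: enter scope (depth=2)
Step 3: enter scope (depth=3)
Step 4: declare e=5 at depth 3
Step 5: declare b=(read e)=5 at depth 3
Step 6: exit scope (depth=2)
Step 7: declare c=42 at depth 2
Step 8: declare a=(read c)=42 at depth 2
Visible at query point: a=42 c=42

Answer: a=42 c=42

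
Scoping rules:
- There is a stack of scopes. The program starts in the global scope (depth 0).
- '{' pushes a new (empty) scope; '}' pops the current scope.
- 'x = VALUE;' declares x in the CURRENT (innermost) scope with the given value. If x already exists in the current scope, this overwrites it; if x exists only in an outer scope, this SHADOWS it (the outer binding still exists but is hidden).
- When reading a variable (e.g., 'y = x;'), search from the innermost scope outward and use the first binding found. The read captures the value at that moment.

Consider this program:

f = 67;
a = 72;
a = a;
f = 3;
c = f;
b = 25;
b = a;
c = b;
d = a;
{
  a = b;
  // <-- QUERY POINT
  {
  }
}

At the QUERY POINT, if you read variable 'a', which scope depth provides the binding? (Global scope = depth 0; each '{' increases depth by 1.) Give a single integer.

Answer: 1

Derivation:
Step 1: declare f=67 at depth 0
Step 2: declare a=72 at depth 0
Step 3: declare a=(read a)=72 at depth 0
Step 4: declare f=3 at depth 0
Step 5: declare c=(read f)=3 at depth 0
Step 6: declare b=25 at depth 0
Step 7: declare b=(read a)=72 at depth 0
Step 8: declare c=(read b)=72 at depth 0
Step 9: declare d=(read a)=72 at depth 0
Step 10: enter scope (depth=1)
Step 11: declare a=(read b)=72 at depth 1
Visible at query point: a=72 b=72 c=72 d=72 f=3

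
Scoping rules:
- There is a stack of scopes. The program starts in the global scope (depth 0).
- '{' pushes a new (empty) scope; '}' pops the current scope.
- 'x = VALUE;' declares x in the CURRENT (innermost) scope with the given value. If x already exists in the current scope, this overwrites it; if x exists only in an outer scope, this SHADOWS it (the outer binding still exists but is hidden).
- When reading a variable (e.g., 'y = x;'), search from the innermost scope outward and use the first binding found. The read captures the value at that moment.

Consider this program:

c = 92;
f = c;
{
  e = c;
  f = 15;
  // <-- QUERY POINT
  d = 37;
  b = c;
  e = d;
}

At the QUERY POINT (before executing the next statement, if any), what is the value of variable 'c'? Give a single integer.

Answer: 92

Derivation:
Step 1: declare c=92 at depth 0
Step 2: declare f=(read c)=92 at depth 0
Step 3: enter scope (depth=1)
Step 4: declare e=(read c)=92 at depth 1
Step 5: declare f=15 at depth 1
Visible at query point: c=92 e=92 f=15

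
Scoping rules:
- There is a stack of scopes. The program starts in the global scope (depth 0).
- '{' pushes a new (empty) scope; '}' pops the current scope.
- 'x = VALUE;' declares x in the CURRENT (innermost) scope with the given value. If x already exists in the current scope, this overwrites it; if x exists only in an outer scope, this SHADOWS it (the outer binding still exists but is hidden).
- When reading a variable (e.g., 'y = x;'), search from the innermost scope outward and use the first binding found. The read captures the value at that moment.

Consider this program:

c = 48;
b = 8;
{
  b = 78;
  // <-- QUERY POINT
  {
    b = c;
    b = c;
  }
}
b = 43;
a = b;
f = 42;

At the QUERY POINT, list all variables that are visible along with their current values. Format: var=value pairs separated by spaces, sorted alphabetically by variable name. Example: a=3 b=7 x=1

Step 1: declare c=48 at depth 0
Step 2: declare b=8 at depth 0
Step 3: enter scope (depth=1)
Step 4: declare b=78 at depth 1
Visible at query point: b=78 c=48

Answer: b=78 c=48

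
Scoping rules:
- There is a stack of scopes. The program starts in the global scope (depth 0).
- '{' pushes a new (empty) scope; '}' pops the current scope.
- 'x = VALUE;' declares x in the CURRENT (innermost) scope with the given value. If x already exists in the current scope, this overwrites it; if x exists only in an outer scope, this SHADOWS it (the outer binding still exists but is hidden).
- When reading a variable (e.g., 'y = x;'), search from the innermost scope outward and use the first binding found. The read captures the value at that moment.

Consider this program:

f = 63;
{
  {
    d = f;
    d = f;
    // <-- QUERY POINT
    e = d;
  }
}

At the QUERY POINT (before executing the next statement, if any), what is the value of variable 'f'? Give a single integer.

Answer: 63

Derivation:
Step 1: declare f=63 at depth 0
Step 2: enter scope (depth=1)
Step 3: enter scope (depth=2)
Step 4: declare d=(read f)=63 at depth 2
Step 5: declare d=(read f)=63 at depth 2
Visible at query point: d=63 f=63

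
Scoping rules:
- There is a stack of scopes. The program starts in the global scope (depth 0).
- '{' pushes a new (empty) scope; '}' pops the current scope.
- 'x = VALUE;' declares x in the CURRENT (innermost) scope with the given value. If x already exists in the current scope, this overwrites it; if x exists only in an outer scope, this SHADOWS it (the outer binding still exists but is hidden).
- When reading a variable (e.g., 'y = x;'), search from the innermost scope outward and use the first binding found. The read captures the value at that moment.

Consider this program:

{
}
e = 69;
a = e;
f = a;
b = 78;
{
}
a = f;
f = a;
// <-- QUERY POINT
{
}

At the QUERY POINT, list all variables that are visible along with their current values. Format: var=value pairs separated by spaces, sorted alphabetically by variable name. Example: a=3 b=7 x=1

Step 1: enter scope (depth=1)
Step 2: exit scope (depth=0)
Step 3: declare e=69 at depth 0
Step 4: declare a=(read e)=69 at depth 0
Step 5: declare f=(read a)=69 at depth 0
Step 6: declare b=78 at depth 0
Step 7: enter scope (depth=1)
Step 8: exit scope (depth=0)
Step 9: declare a=(read f)=69 at depth 0
Step 10: declare f=(read a)=69 at depth 0
Visible at query point: a=69 b=78 e=69 f=69

Answer: a=69 b=78 e=69 f=69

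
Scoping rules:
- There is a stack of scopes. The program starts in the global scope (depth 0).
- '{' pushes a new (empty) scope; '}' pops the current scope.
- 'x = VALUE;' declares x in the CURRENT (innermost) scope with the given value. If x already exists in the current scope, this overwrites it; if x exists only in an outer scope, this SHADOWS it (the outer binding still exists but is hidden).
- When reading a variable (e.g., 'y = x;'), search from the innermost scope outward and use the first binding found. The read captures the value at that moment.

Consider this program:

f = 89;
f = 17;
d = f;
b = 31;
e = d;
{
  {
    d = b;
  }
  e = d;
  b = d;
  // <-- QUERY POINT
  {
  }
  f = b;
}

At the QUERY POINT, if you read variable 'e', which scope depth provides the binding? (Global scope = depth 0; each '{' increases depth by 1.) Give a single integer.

Answer: 1

Derivation:
Step 1: declare f=89 at depth 0
Step 2: declare f=17 at depth 0
Step 3: declare d=(read f)=17 at depth 0
Step 4: declare b=31 at depth 0
Step 5: declare e=(read d)=17 at depth 0
Step 6: enter scope (depth=1)
Step 7: enter scope (depth=2)
Step 8: declare d=(read b)=31 at depth 2
Step 9: exit scope (depth=1)
Step 10: declare e=(read d)=17 at depth 1
Step 11: declare b=(read d)=17 at depth 1
Visible at query point: b=17 d=17 e=17 f=17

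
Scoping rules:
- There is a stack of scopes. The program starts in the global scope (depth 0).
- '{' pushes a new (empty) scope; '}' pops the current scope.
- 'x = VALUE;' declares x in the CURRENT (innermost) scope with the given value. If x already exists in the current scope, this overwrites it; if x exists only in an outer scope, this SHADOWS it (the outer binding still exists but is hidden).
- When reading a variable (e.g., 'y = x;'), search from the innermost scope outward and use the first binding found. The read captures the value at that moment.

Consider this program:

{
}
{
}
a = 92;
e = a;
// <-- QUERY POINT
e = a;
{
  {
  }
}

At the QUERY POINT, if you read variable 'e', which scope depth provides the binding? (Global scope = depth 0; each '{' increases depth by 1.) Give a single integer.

Answer: 0

Derivation:
Step 1: enter scope (depth=1)
Step 2: exit scope (depth=0)
Step 3: enter scope (depth=1)
Step 4: exit scope (depth=0)
Step 5: declare a=92 at depth 0
Step 6: declare e=(read a)=92 at depth 0
Visible at query point: a=92 e=92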